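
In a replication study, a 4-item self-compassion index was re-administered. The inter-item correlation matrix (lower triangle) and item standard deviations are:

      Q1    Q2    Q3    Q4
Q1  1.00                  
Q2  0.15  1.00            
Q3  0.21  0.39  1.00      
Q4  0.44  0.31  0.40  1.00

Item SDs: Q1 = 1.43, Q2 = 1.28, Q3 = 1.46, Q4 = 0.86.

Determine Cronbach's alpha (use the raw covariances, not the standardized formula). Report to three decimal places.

α = 0.617

Σσ²ᵢ = 1.43² + 1.28² + 1.46² + 0.86² = 6.5545
Covariances σ_ij = r_ij · s_i · s_j:
  σ(Q1,Q2) = 0.15 × 1.43 × 1.28 = 0.2746
  σ(Q1,Q3) = 0.21 × 1.43 × 1.46 = 0.4384
  σ(Q1,Q4) = 0.44 × 1.43 × 0.86 = 0.5411
  σ(Q2,Q3) = 0.39 × 1.28 × 1.46 = 0.7288
  σ(Q2,Q4) = 0.31 × 1.28 × 0.86 = 0.3412
  σ(Q3,Q4) = 0.40 × 1.46 × 0.86 = 0.5022
σ²_T = Σσ²ᵢ + 2·Σσ_ij = 6.5545 + 2 × 2.8263 = 12.2071
α = (4/3)·(1 − 6.5545/12.2071) = 0.617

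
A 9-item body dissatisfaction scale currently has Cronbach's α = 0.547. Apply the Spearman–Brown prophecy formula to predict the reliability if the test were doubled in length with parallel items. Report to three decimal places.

predicted reliability = 0.707

Length factor m = 2
α' = m·α / (1 + (m−1)·α)
   = 2 × 0.547 / (1 + (2 − 1) × 0.547)
   = 1.0940 / 1.5470 = 0.707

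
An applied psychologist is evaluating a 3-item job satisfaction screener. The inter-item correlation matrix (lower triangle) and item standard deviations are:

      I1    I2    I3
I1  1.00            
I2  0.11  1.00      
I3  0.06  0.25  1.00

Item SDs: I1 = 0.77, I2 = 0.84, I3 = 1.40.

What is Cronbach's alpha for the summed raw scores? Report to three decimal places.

α = 0.313

Σσ²ᵢ = 0.77² + 0.84² + 1.40² = 3.2585
Covariances σ_ij = r_ij · s_i · s_j:
  σ(I1,I2) = 0.11 × 0.77 × 0.84 = 0.0711
  σ(I1,I3) = 0.06 × 0.77 × 1.40 = 0.0647
  σ(I2,I3) = 0.25 × 0.84 × 1.40 = 0.2940
σ²_T = Σσ²ᵢ + 2·Σσ_ij = 3.2585 + 2 × 0.4298 = 4.1181
α = (3/2)·(1 − 3.2585/4.1181) = 0.313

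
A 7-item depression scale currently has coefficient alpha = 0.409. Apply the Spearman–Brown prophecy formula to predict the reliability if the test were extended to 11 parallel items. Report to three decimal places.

Length factor m = 11/7 = 1.5714
α' = m·α / (1 + (m−1)·α)
   = 11/7 × 0.409 / (1 + (11/7 − 1) × 0.409)
   = 0.6427 / 1.2337 = 0.521

predicted reliability = 0.521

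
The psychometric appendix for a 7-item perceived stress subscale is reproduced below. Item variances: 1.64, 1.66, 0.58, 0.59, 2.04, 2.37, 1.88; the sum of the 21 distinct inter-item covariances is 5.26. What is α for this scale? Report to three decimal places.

Σσᵢ² = 1.64 + 1.66 + 0.58 + 0.59 + 2.04 + 2.37 + 1.88 = 10.76
Sum of distinct covariances = 5.26
Var(T) = Σσᵢ² + 2·Σcov = 10.76 + 2 × 5.26 = 21.28
α = (7/6)·(1 − 10.76/21.28) = 0.577

α = 0.577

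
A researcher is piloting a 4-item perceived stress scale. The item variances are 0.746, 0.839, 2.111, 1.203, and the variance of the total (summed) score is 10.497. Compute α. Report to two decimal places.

ΣVar(i) = 0.746 + 0.839 + 2.111 + 1.203 = 4.899
α = (k/(k−1))·(1 − ΣVar(i)/σ²_total) = (4/3)·(1 − 4.899/10.497) = 0.71

α = 0.71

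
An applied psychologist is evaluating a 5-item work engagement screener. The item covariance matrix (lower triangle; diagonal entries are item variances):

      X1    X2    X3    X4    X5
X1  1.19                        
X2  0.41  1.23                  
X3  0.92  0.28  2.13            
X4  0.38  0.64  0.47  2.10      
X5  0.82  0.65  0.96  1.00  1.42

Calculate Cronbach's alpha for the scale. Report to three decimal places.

Σσ²ᵢ = 1.19 + 1.23 + 2.13 + 2.10 + 1.42 = 8.07
Σ_{i<j} σ_ij = 6.53
σ²_total = 8.07 + 2 × 6.53 = 21.13
α = (k/(k−1))·(1 − Σσ²ᵢ/σ²_total) = (5/4)·(1 − 8.07/21.13) = 0.773

α = 0.773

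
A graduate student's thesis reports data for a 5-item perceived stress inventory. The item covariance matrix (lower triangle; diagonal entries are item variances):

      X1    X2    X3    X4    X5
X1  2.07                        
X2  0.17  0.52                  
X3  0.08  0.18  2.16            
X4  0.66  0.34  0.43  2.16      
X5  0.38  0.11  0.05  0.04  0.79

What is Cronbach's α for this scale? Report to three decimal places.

Cronbach's α = 0.485

Σσᵢ² = 2.07 + 0.52 + 2.16 + 2.16 + 0.79 = 7.70
Sum of the distinct covariances = 2.44
total variance = 7.70 + 2 × 2.44 = 12.58
α = (k/(k−1))·(1 − Σσᵢ²/total variance) = (5/4)·(1 − 7.70/12.58) = 0.485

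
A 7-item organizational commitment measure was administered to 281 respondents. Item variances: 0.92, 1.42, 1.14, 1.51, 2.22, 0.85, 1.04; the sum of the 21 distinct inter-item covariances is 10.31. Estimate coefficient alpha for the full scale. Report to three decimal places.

Σσ²ᵢ = 0.92 + 1.42 + 1.14 + 1.51 + 2.22 + 0.85 + 1.04 = 9.10
Sum of distinct covariances = 10.31
σ²_T = Σσ²ᵢ + 2·Σcov = 9.10 + 2 × 10.31 = 29.72
α = (7/6)·(1 − 9.10/29.72) = 0.809

α = 0.809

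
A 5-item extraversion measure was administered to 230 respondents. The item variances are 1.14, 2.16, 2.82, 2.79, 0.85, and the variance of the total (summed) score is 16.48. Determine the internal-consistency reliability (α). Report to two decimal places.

ΣVar(i) = 1.14 + 2.16 + 2.82 + 2.79 + 0.85 = 9.76
α = (k/(k−1))·(1 − ΣVar(i)/σ²_total) = (5/4)·(1 − 9.76/16.48) = 0.51

α = 0.51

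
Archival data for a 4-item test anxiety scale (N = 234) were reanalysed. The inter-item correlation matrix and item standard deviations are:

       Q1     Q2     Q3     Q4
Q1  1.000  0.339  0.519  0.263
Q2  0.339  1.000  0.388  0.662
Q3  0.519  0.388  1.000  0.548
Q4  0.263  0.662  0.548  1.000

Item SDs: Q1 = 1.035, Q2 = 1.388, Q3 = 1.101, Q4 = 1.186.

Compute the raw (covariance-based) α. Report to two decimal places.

α = 0.77

Σσ²ᵢ = 1.035² + 1.388² + 1.101² + 1.186² = 5.6166
Covariances σ_ij = r_ij · s_i · s_j:
  σ(Q1,Q2) = 0.339 × 1.035 × 1.388 = 0.4870
  σ(Q1,Q3) = 0.519 × 1.035 × 1.101 = 0.5914
  σ(Q1,Q4) = 0.263 × 1.035 × 1.186 = 0.3228
  σ(Q2,Q3) = 0.388 × 1.388 × 1.101 = 0.5929
  σ(Q2,Q4) = 0.662 × 1.388 × 1.186 = 1.0898
  σ(Q3,Q4) = 0.548 × 1.101 × 1.186 = 0.7156
σ²_T = Σσ²ᵢ + 2·Σσ_ij = 5.6166 + 2 × 3.7995 = 13.2156
α = (4/3)·(1 − 5.6166/13.2156) = 0.77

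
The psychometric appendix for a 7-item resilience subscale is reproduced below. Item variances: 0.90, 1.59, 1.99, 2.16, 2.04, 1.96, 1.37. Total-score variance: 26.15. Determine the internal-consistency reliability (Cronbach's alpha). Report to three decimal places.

Σσ²ᵢ = 0.90 + 1.59 + 1.99 + 2.16 + 2.04 + 1.96 + 1.37 = 12.01
α = (k/(k−1))·(1 − Σσ²ᵢ/σ²_total) = (7/6)·(1 − 12.01/26.15) = 0.631

α = 0.631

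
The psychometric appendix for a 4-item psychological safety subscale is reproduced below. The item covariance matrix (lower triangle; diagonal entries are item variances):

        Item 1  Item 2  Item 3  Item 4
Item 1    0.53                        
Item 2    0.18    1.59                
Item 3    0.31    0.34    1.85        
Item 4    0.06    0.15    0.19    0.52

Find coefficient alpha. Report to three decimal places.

Σσ²ᵢ = 0.53 + 1.59 + 1.85 + 0.52 = 4.49
Sum of the distinct covariances = 1.23
total variance = 4.49 + 2 × 1.23 = 6.95
α = (k/(k−1))·(1 − Σσ²ᵢ/total variance) = (4/3)·(1 − 4.49/6.95) = 0.472

coefficient alpha = 0.472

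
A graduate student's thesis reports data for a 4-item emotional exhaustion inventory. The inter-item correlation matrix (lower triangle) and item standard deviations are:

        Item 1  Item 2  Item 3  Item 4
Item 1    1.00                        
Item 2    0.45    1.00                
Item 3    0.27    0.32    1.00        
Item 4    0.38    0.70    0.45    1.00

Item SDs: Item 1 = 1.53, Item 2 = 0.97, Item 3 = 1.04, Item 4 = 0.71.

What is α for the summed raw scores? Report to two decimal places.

Σσ²ᵢ = 1.53² + 0.97² + 1.04² + 0.71² = 4.8675
Covariances σ_ij = r_ij · s_i · s_j:
  σ(Item 1,Item 2) = 0.45 × 1.53 × 0.97 = 0.6678
  σ(Item 1,Item 3) = 0.27 × 1.53 × 1.04 = 0.4296
  σ(Item 1,Item 4) = 0.38 × 1.53 × 0.71 = 0.4128
  σ(Item 2,Item 3) = 0.32 × 0.97 × 1.04 = 0.3228
  σ(Item 2,Item 4) = 0.70 × 0.97 × 0.71 = 0.4821
  σ(Item 3,Item 4) = 0.45 × 1.04 × 0.71 = 0.3323
σ²_T = Σσ²ᵢ + 2·Σσ_ij = 4.8675 + 2 × 2.6474 = 10.1623
α = (4/3)·(1 − 4.8675/10.1623) = 0.69

α = 0.69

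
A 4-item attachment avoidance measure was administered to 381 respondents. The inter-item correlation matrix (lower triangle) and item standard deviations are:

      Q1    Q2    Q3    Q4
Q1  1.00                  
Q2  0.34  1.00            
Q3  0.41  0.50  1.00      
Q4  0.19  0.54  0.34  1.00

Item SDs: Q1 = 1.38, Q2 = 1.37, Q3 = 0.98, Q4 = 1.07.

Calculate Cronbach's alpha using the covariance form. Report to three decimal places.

α = 0.704

Σσ²ᵢ = 1.38² + 1.37² + 0.98² + 1.07² = 5.8866
Covariances σ_ij = r_ij · s_i · s_j:
  σ(Q1,Q2) = 0.34 × 1.38 × 1.37 = 0.6428
  σ(Q1,Q3) = 0.41 × 1.38 × 0.98 = 0.5545
  σ(Q1,Q4) = 0.19 × 1.38 × 1.07 = 0.2806
  σ(Q2,Q3) = 0.50 × 1.37 × 0.98 = 0.6713
  σ(Q2,Q4) = 0.54 × 1.37 × 1.07 = 0.7916
  σ(Q3,Q4) = 0.34 × 0.98 × 1.07 = 0.3565
σ²_T = Σσ²ᵢ + 2·Σσ_ij = 5.8866 + 2 × 3.2973 = 12.4812
α = (4/3)·(1 − 5.8866/12.4812) = 0.704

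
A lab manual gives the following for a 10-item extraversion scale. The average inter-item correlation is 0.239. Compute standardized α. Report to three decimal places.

α = 0.758

Standardized α = k·r̄ / (1 + (k−1)·r̄) = 10 × 0.239 / (1 + 9 × 0.239)
  = 2.3900 / 3.1510 = 0.758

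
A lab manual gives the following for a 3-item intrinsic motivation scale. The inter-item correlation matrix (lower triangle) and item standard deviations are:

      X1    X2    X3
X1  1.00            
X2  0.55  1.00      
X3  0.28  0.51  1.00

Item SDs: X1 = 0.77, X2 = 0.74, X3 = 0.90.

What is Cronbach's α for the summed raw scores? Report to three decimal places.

α = 0.697

Σσ²ᵢ = 0.77² + 0.74² + 0.90² = 1.9505
Covariances σ_ij = r_ij · s_i · s_j:
  σ(X1,X2) = 0.55 × 0.77 × 0.74 = 0.3134
  σ(X1,X3) = 0.28 × 0.77 × 0.90 = 0.1940
  σ(X2,X3) = 0.51 × 0.74 × 0.90 = 0.3397
σ²_T = Σσ²ᵢ + 2·Σσ_ij = 1.9505 + 2 × 0.8471 = 3.6447
α = (3/2)·(1 − 1.9505/3.6447) = 0.697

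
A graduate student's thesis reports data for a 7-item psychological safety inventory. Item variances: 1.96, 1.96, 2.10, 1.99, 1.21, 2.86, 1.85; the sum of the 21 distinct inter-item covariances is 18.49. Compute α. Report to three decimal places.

α = 0.847

ΣVar(i) = 1.96 + 1.96 + 2.10 + 1.99 + 1.21 + 2.86 + 1.85 = 13.93
Sum of distinct covariances = 18.49
total variance = ΣVar(i) + 2·Σcov = 13.93 + 2 × 18.49 = 50.91
α = (7/6)·(1 − 13.93/50.91) = 0.847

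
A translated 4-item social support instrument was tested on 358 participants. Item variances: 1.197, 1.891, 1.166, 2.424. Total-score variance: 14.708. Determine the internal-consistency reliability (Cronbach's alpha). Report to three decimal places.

α = 0.728

Σσ²ᵢ = 1.197 + 1.891 + 1.166 + 2.424 = 6.678
α = (k/(k−1))·(1 − Σσ²ᵢ/σ²_total) = (4/3)·(1 − 6.678/14.708) = 0.728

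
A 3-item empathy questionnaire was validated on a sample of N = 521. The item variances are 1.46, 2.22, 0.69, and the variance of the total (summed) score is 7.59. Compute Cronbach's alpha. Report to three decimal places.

Σσ²ᵢ = 1.46 + 2.22 + 0.69 = 4.37
α = (k/(k−1))·(1 − Σσ²ᵢ/total variance) = (3/2)·(1 − 4.37/7.59) = 0.636

Cronbach's alpha = 0.636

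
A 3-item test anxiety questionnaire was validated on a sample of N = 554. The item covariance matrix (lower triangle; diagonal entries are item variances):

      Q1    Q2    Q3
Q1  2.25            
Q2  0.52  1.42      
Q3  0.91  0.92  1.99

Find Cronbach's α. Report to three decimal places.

α = 0.681

sum of item variances = 2.25 + 1.42 + 1.99 = 5.66
Sum of the distinct covariances = 2.35
total variance = 5.66 + 2 × 2.35 = 10.36
α = (k/(k−1))·(1 − sum of item variances/total variance) = (3/2)·(1 − 5.66/10.36) = 0.681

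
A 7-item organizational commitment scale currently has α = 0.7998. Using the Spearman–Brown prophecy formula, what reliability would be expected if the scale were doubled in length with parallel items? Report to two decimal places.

Length factor m = 2
α' = m·α / (1 + (m−1)·α)
   = 2 × 0.7998 / (1 + (2 − 1) × 0.7998)
   = 1.5996 / 1.7998 = 0.89

predicted reliability = 0.89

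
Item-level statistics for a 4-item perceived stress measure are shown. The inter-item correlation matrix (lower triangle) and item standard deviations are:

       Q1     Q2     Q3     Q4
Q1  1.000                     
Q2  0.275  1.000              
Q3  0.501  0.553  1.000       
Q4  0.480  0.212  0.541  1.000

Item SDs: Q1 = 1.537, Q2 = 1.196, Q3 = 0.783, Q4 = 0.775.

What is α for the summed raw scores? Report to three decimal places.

α = 0.695

Σσ²ᵢ = 1.537² + 1.196² + 0.783² + 0.775² = 5.0065
Covariances σ_ij = r_ij · s_i · s_j:
  σ(Q1,Q2) = 0.275 × 1.537 × 1.196 = 0.5055
  σ(Q1,Q3) = 0.501 × 1.537 × 0.783 = 0.6029
  σ(Q1,Q4) = 0.480 × 1.537 × 0.775 = 0.5718
  σ(Q2,Q3) = 0.553 × 1.196 × 0.783 = 0.5179
  σ(Q2,Q4) = 0.212 × 1.196 × 0.775 = 0.1965
  σ(Q3,Q4) = 0.541 × 0.783 × 0.775 = 0.3283
σ²_T = Σσ²ᵢ + 2·Σσ_ij = 5.0065 + 2 × 2.7229 = 10.4523
α = (4/3)·(1 − 5.0065/10.4523) = 0.695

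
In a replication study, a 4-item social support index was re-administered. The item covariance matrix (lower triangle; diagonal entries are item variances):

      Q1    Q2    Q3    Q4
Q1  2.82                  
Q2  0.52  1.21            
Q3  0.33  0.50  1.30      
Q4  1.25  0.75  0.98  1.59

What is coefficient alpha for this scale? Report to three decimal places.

α = 0.741

sum of item variances = 2.82 + 1.21 + 1.30 + 1.59 = 6.92
Sum of the distinct covariances = 4.33
Var(T) = 6.92 + 2 × 4.33 = 15.58
α = (k/(k−1))·(1 − sum of item variances/Var(T)) = (4/3)·(1 − 6.92/15.58) = 0.741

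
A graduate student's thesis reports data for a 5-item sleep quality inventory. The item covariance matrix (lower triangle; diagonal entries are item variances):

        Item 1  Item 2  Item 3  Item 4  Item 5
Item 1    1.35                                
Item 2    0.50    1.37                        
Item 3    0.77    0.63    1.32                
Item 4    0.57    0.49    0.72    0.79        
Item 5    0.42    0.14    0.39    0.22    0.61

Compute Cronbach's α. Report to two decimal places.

α = 0.80

Σσ²ᵢ = 1.35 + 1.37 + 1.32 + 0.79 + 0.61 = 5.44
Sum of off-diagonal covariances = 4.85
σ²_total = 5.44 + 2 × 4.85 = 15.14
α = (k/(k−1))·(1 − Σσ²ᵢ/σ²_total) = (5/4)·(1 − 5.44/15.14) = 0.80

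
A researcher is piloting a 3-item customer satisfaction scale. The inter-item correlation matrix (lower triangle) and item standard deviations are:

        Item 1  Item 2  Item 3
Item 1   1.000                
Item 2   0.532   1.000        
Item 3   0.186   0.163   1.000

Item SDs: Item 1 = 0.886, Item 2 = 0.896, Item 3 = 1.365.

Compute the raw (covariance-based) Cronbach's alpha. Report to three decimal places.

α = 0.494

Σσ²ᵢ = 0.886² + 0.896² + 1.365² = 3.4510
Covariances σ_ij = r_ij · s_i · s_j:
  σ(Item 1,Item 2) = 0.532 × 0.886 × 0.896 = 0.4223
  σ(Item 1,Item 3) = 0.186 × 0.886 × 1.365 = 0.2249
  σ(Item 2,Item 3) = 0.163 × 0.896 × 1.365 = 0.1994
σ²_T = Σσ²ᵢ + 2·Σσ_ij = 3.4510 + 2 × 0.8466 = 5.1442
α = (3/2)·(1 − 3.4510/5.1442) = 0.494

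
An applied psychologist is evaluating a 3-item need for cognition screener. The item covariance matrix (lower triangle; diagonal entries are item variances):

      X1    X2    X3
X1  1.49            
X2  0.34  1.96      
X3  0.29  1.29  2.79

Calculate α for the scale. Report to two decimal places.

sum of item variances = 1.49 + 1.96 + 2.79 = 6.24
Sum of the distinct covariances = 1.92
total variance = 6.24 + 2 × 1.92 = 10.08
α = (k/(k−1))·(1 − sum of item variances/total variance) = (3/2)·(1 − 6.24/10.08) = 0.57

α = 0.57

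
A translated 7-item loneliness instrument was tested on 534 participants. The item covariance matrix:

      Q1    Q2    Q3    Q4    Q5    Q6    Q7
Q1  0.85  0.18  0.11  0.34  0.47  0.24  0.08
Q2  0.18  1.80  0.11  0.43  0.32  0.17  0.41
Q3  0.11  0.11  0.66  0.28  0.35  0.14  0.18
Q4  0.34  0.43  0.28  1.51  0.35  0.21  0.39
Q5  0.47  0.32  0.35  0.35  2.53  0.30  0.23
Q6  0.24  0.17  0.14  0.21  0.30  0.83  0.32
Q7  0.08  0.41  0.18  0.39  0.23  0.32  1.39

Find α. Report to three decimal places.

sum of item variances = 0.85 + 1.80 + 0.66 + 1.51 + 2.53 + 0.83 + 1.39 = 9.57
Sum of the distinct covariances = 5.61
Var(T) = 9.57 + 2 × 5.61 = 20.79
α = (k/(k−1))·(1 − sum of item variances/Var(T)) = (7/6)·(1 − 9.57/20.79) = 0.630

α = 0.630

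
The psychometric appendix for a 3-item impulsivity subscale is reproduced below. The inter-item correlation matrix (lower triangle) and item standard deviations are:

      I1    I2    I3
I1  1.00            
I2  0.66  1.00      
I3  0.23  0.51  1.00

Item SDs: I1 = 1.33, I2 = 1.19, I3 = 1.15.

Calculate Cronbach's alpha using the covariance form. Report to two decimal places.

Σσ²ᵢ = 1.33² + 1.19² + 1.15² = 4.5075
Covariances σ_ij = r_ij · s_i · s_j:
  σ(I1,I2) = 0.66 × 1.33 × 1.19 = 1.0446
  σ(I1,I3) = 0.23 × 1.33 × 1.15 = 0.3518
  σ(I2,I3) = 0.51 × 1.19 × 1.15 = 0.6979
σ²_T = Σσ²ᵢ + 2·Σσ_ij = 4.5075 + 2 × 2.0943 = 8.6961
α = (3/2)·(1 − 4.5075/8.6961) = 0.72

Cronbach's alpha = 0.72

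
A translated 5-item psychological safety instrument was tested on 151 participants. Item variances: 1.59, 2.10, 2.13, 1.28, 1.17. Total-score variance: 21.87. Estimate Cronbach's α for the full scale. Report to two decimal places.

sum of item variances = 1.59 + 2.10 + 2.13 + 1.28 + 1.17 = 8.27
α = (k/(k−1))·(1 − sum of item variances/σ²_total) = (5/4)·(1 − 8.27/21.87) = 0.78

α = 0.78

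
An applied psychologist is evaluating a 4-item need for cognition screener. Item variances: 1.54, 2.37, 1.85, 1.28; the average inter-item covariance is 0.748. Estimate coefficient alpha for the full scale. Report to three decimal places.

sum of item variances = 1.54 + 2.37 + 1.85 + 1.28 = 7.04
Sum of the 6 distinct covariances = 6 × 0.748 = 4.488
σ²_total = sum of item variances + 2·Σcov = 7.04 + 2 × 4.488 = 16.016
α = (4/3)·(1 − 7.04/16.016) = 0.747

α = 0.747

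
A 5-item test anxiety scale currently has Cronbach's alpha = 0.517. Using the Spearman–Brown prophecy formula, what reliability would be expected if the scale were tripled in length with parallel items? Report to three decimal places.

predicted reliability = 0.763

Length factor m = 3
α' = m·α / (1 + (m−1)·α)
   = 3 × 0.517 / (1 + (3 − 1) × 0.517)
   = 1.5510 / 2.0340 = 0.763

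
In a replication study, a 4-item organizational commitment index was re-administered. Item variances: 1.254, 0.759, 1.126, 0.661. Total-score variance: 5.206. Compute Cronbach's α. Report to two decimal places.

Cronbach's α = 0.36

Σσ²ᵢ = 1.254 + 0.759 + 1.126 + 0.661 = 3.800
α = (k/(k−1))·(1 − Σσ²ᵢ/Var(T)) = (4/3)·(1 − 3.800/5.206) = 0.36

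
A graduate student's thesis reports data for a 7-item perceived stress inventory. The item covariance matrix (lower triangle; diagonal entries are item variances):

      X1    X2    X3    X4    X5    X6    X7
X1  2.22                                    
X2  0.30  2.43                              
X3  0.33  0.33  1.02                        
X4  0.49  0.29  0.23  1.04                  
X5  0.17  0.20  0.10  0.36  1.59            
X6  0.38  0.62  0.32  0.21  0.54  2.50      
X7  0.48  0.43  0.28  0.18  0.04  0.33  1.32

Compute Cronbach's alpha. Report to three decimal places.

sum of item variances = 2.22 + 2.43 + 1.02 + 1.04 + 1.59 + 2.50 + 1.32 = 12.12
Sum of off-diagonal covariances = 6.61
Var(T) = 12.12 + 2 × 6.61 = 25.34
α = (k/(k−1))·(1 − sum of item variances/Var(T)) = (7/6)·(1 − 12.12/25.34) = 0.609

Cronbach's alpha = 0.609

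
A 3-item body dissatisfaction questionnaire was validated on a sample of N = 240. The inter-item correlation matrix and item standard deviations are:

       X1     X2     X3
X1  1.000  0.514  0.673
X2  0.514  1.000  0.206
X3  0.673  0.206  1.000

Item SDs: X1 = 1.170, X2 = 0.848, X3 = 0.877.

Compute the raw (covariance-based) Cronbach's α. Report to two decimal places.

Σσ²ᵢ = 1.170² + 0.848² + 0.877² = 2.8571
Covariances σ_ij = r_ij · s_i · s_j:
  σ(X1,X2) = 0.514 × 1.170 × 0.848 = 0.5100
  σ(X1,X3) = 0.673 × 1.170 × 0.877 = 0.6906
  σ(X2,X3) = 0.206 × 0.848 × 0.877 = 0.1532
σ²_T = Σσ²ᵢ + 2·Σσ_ij = 2.8571 + 2 × 1.3538 = 5.5647
α = (3/2)·(1 − 2.8571/5.5647) = 0.73

Cronbach's α = 0.73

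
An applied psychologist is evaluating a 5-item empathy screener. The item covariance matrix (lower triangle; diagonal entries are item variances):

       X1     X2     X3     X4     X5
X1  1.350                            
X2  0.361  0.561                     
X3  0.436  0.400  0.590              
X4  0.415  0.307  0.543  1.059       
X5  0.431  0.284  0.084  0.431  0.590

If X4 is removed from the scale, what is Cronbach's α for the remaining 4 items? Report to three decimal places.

α = 0.751

Remaining items: X1, X2, X3, X5 (k = 4).
sum of item variances = 1.350 + 0.561 + 0.590 + 0.590 = 3.091
σ²_T = 3.091 + 2 × 1.996 = 7.083
α (item deleted) = (4/3)·(1 − 3.091/7.083) = 0.751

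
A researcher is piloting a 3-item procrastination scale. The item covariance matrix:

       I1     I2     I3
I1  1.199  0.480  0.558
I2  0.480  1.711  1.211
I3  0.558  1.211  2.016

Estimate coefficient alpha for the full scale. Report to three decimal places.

α = 0.716

Σσᵢ² = 1.199 + 1.711 + 2.016 = 4.926
Sum of the distinct covariances = 2.249
σ²_T = 4.926 + 2 × 2.249 = 9.424
α = (k/(k−1))·(1 − Σσᵢ²/σ²_T) = (3/2)·(1 − 4.926/9.424) = 0.716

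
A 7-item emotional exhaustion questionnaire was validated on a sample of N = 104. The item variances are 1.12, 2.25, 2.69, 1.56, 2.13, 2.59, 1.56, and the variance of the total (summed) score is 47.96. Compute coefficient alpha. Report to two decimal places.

coefficient alpha = 0.83

ΣVar(i) = 1.12 + 2.25 + 2.69 + 1.56 + 2.13 + 2.59 + 1.56 = 13.90
α = (k/(k−1))·(1 − ΣVar(i)/total variance) = (7/6)·(1 − 13.90/47.96) = 0.83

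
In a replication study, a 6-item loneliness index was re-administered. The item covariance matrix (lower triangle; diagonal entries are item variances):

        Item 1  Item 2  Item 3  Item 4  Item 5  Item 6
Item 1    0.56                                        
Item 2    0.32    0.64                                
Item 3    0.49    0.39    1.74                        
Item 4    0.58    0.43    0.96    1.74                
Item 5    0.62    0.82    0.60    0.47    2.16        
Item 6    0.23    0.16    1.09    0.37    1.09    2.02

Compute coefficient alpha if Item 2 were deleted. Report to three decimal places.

coefficient alpha = 0.766

Remaining items: Item 1, Item 3, Item 4, Item 5, Item 6 (k = 5).
Σσᵢ² = 0.56 + 1.74 + 1.74 + 2.16 + 2.02 = 8.22
total variance = 8.22 + 2 × 6.50 = 21.22
α (item deleted) = (5/4)·(1 − 8.22/21.22) = 0.766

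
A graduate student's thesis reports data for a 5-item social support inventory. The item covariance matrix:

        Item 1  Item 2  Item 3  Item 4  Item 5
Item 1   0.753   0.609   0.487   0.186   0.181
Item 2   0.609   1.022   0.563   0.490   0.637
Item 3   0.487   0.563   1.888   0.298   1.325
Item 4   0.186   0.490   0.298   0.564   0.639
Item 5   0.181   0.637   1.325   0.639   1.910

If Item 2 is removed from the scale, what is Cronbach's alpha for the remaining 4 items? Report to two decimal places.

Cronbach's alpha = 0.73

Remaining items: Item 1, Item 3, Item 4, Item 5 (k = 4).
Σσ²ᵢ = 0.753 + 1.888 + 0.564 + 1.910 = 5.115
σ²_T = 5.115 + 2 × 3.116 = 11.347
α (item deleted) = (4/3)·(1 − 5.115/11.347) = 0.73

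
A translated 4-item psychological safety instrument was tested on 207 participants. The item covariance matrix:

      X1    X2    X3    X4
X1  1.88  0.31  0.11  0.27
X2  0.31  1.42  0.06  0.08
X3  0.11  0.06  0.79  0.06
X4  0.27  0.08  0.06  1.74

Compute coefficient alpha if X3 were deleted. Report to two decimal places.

α = 0.31

Remaining items: X1, X2, X4 (k = 3).
ΣVar(i) = 1.88 + 1.42 + 1.74 = 5.04
Var(T) = 5.04 + 2 × 0.66 = 6.36
α (item deleted) = (3/2)·(1 − 5.04/6.36) = 0.31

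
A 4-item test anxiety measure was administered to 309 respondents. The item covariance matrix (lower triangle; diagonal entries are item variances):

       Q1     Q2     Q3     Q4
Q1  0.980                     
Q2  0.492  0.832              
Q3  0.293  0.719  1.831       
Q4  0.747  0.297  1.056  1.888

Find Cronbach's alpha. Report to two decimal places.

Cronbach's alpha = 0.75

Σσᵢ² = 0.980 + 0.832 + 1.831 + 1.888 = 5.531
Sum of the distinct covariances = 3.604
σ²_T = 5.531 + 2 × 3.604 = 12.739
α = (k/(k−1))·(1 − Σσᵢ²/σ²_T) = (4/3)·(1 − 5.531/12.739) = 0.75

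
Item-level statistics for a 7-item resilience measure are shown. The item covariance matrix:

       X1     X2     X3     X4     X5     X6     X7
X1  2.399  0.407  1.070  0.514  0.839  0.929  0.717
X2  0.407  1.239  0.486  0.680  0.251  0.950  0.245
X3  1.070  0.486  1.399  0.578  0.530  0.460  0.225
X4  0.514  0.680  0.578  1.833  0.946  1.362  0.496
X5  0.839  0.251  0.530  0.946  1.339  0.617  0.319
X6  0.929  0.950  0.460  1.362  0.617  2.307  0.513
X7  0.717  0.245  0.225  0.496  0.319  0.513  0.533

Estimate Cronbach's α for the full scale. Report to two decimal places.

Cronbach's α = 0.82

ΣVar(i) = 2.399 + 1.239 + 1.399 + 1.833 + 1.339 + 2.307 + 0.533 = 11.049
Sum of the distinct covariances = 13.134
total variance = 11.049 + 2 × 13.134 = 37.317
α = (k/(k−1))·(1 − ΣVar(i)/total variance) = (7/6)·(1 − 11.049/37.317) = 0.82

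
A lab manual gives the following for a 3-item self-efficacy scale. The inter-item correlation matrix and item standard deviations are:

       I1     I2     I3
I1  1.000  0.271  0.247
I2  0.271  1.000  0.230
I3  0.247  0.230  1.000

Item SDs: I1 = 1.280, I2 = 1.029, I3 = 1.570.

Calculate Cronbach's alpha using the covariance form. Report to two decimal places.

α = 0.48

Σσ²ᵢ = 1.280² + 1.029² + 1.570² = 5.1621
Covariances σ_ij = r_ij · s_i · s_j:
  σ(I1,I2) = 0.271 × 1.280 × 1.029 = 0.3569
  σ(I1,I3) = 0.247 × 1.280 × 1.570 = 0.4964
  σ(I2,I3) = 0.230 × 1.029 × 1.570 = 0.3716
σ²_T = Σσ²ᵢ + 2·Σσ_ij = 5.1621 + 2 × 1.2249 = 7.6119
α = (3/2)·(1 − 5.1621/7.6119) = 0.48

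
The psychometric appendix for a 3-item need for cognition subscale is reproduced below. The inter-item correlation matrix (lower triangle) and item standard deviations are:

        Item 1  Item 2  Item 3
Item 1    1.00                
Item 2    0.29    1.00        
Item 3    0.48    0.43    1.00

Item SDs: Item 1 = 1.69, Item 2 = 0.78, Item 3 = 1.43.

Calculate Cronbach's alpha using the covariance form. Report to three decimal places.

Σσ²ᵢ = 1.69² + 0.78² + 1.43² = 5.5094
Covariances σ_ij = r_ij · s_i · s_j:
  σ(Item 1,Item 2) = 0.29 × 1.69 × 0.78 = 0.3823
  σ(Item 1,Item 3) = 0.48 × 1.69 × 1.43 = 1.1600
  σ(Item 2,Item 3) = 0.43 × 0.78 × 1.43 = 0.4796
σ²_T = Σσ²ᵢ + 2·Σσ_ij = 5.5094 + 2 × 2.0219 = 9.5532
α = (3/2)·(1 − 5.5094/9.5532) = 0.635

Cronbach's alpha = 0.635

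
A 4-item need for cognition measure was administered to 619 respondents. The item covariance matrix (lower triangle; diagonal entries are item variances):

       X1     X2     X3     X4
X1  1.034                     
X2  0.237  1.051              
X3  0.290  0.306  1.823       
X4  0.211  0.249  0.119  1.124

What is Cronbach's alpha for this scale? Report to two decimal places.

α = 0.48

sum of item variances = 1.034 + 1.051 + 1.823 + 1.124 = 5.032
Σ_{i<j} σ_ij = 1.412
Var(T) = 5.032 + 2 × 1.412 = 7.856
α = (k/(k−1))·(1 − sum of item variances/Var(T)) = (4/3)·(1 − 5.032/7.856) = 0.48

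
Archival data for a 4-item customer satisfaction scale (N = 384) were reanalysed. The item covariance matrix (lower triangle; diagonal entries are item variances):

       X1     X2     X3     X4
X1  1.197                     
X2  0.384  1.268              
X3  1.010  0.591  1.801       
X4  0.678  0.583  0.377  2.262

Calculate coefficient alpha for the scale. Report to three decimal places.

ΣVar(i) = 1.197 + 1.268 + 1.801 + 2.262 = 6.528
Sum of off-diagonal covariances = 3.623
σ²_total = 6.528 + 2 × 3.623 = 13.774
α = (k/(k−1))·(1 − ΣVar(i)/σ²_total) = (4/3)·(1 − 6.528/13.774) = 0.701

α = 0.701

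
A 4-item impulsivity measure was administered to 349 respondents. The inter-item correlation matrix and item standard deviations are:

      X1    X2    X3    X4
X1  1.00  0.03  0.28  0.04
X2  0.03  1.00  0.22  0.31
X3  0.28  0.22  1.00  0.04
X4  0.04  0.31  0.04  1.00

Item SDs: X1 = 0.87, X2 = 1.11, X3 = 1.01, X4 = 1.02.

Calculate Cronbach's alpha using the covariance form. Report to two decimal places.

α = 0.43

Σσ²ᵢ = 0.87² + 1.11² + 1.01² + 1.02² = 4.0495
Covariances σ_ij = r_ij · s_i · s_j:
  σ(X1,X2) = 0.03 × 0.87 × 1.11 = 0.0290
  σ(X1,X3) = 0.28 × 0.87 × 1.01 = 0.2460
  σ(X1,X4) = 0.04 × 0.87 × 1.02 = 0.0355
  σ(X2,X3) = 0.22 × 1.11 × 1.01 = 0.2466
  σ(X2,X4) = 0.31 × 1.11 × 1.02 = 0.3510
  σ(X3,X4) = 0.04 × 1.01 × 1.02 = 0.0412
σ²_T = Σσ²ᵢ + 2·Σσ_ij = 4.0495 + 2 × 0.9493 = 5.9481
α = (4/3)·(1 − 4.0495/5.9481) = 0.43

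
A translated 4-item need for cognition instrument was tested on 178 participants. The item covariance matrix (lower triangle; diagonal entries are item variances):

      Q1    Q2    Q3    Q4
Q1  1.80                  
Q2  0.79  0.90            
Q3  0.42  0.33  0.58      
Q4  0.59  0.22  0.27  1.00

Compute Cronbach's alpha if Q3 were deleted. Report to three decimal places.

α = 0.696

Remaining items: Q1, Q2, Q4 (k = 3).
ΣVar(i) = 1.80 + 0.90 + 1.00 = 3.70
total variance = 3.70 + 2 × 1.60 = 6.90
α (item deleted) = (3/2)·(1 − 3.70/6.90) = 0.696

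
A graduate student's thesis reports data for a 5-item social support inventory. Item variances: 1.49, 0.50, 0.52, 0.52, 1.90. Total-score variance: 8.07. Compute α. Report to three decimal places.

α = 0.486

ΣVar(i) = 1.49 + 0.50 + 0.52 + 0.52 + 1.90 = 4.93
α = (k/(k−1))·(1 − ΣVar(i)/σ²_total) = (5/4)·(1 − 4.93/8.07) = 0.486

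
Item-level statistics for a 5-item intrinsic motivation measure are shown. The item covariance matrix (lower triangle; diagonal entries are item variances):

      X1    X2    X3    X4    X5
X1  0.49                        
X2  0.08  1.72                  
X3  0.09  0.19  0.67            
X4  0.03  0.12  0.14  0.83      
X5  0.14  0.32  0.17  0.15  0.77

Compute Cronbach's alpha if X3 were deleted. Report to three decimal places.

Remaining items: X1, X2, X4, X5 (k = 4).
Σσᵢ² = 0.49 + 1.72 + 0.83 + 0.77 = 3.81
Var(T) = 3.81 + 2 × 0.84 = 5.49
α (item deleted) = (4/3)·(1 − 3.81/5.49) = 0.408

Cronbach's alpha = 0.408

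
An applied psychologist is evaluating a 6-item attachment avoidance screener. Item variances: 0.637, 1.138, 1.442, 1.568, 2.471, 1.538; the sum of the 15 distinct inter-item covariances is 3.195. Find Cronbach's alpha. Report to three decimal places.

Cronbach's alpha = 0.505

Σσᵢ² = 0.637 + 1.138 + 1.442 + 1.568 + 2.471 + 1.538 = 8.794
Sum of distinct covariances = 3.195
σ²_T = Σσᵢ² + 2·Σcov = 8.794 + 2 × 3.195 = 15.184
α = (6/5)·(1 − 8.794/15.184) = 0.505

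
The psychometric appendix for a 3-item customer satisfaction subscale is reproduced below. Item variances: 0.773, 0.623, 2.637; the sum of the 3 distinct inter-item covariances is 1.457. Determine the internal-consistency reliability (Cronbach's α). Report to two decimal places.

α = 0.63

sum of item variances = 0.773 + 0.623 + 2.637 = 4.033
Sum of distinct covariances = 1.457
total variance = sum of item variances + 2·Σcov = 4.033 + 2 × 1.457 = 6.947
α = (3/2)·(1 − 4.033/6.947) = 0.63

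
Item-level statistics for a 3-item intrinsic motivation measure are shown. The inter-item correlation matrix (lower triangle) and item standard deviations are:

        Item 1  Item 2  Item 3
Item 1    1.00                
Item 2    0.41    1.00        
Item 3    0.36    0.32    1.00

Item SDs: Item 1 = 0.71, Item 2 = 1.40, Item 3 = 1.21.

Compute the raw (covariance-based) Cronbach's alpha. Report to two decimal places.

Σσ²ᵢ = 0.71² + 1.40² + 1.21² = 3.9282
Covariances σ_ij = r_ij · s_i · s_j:
  σ(Item 1,Item 2) = 0.41 × 0.71 × 1.40 = 0.4075
  σ(Item 1,Item 3) = 0.36 × 0.71 × 1.21 = 0.3093
  σ(Item 2,Item 3) = 0.32 × 1.40 × 1.21 = 0.5421
σ²_T = Σσ²ᵢ + 2·Σσ_ij = 3.9282 + 2 × 1.2589 = 6.4460
α = (3/2)·(1 − 3.9282/6.4460) = 0.59

Cronbach's alpha = 0.59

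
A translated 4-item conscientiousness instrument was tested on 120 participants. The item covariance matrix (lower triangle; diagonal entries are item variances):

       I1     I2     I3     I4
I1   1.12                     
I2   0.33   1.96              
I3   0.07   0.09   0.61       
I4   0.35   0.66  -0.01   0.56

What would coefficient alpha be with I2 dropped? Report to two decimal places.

α = 0.40

Remaining items: I1, I3, I4 (k = 3).
Σσᵢ² = 1.12 + 0.61 + 0.56 = 2.29
σ²_total = 2.29 + 2 × 0.41 = 3.11
α (item deleted) = (3/2)·(1 − 2.29/3.11) = 0.40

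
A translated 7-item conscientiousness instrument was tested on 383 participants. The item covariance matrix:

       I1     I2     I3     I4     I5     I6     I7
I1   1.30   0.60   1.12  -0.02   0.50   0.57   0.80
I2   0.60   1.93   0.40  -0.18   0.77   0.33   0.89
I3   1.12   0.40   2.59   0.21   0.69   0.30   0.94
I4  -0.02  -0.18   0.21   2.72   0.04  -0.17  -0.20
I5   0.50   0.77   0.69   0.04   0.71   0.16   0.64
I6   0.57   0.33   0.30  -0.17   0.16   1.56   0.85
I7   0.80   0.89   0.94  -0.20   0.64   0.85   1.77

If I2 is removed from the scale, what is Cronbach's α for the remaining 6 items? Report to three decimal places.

α = 0.656

Remaining items: I1, I3, I4, I5, I6, I7 (k = 6).
Σσᵢ² = 1.30 + 2.59 + 2.72 + 0.71 + 1.56 + 1.77 = 10.65
total variance = 10.65 + 2 × 6.43 = 23.51
α (item deleted) = (6/5)·(1 − 10.65/23.51) = 0.656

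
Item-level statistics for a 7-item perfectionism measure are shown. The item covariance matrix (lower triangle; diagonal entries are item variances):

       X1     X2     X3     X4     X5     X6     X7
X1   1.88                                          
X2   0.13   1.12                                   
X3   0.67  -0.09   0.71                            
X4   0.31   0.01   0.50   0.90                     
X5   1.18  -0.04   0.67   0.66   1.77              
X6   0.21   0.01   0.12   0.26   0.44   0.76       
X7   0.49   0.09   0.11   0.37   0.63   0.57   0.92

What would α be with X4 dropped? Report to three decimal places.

Remaining items: X1, X2, X3, X5, X6, X7 (k = 6).
ΣVar(i) = 1.88 + 1.12 + 0.71 + 1.77 + 0.76 + 0.92 = 7.16
total variance = 7.16 + 2 × 5.19 = 17.54
α (item deleted) = (6/5)·(1 − 7.16/17.54) = 0.710

α = 0.710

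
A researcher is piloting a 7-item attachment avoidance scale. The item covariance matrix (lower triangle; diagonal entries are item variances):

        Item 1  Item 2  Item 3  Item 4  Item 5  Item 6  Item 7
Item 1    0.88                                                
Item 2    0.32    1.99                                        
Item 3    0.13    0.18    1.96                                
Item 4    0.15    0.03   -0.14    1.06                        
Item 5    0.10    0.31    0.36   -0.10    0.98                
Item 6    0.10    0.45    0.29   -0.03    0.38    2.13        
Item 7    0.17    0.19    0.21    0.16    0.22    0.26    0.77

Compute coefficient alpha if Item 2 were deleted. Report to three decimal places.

Remaining items: Item 1, Item 3, Item 4, Item 5, Item 6, Item 7 (k = 6).
ΣVar(i) = 0.88 + 1.96 + 1.06 + 0.98 + 2.13 + 0.77 = 7.78
total variance = 7.78 + 2 × 2.26 = 12.30
α (item deleted) = (6/5)·(1 − 7.78/12.30) = 0.441

α = 0.441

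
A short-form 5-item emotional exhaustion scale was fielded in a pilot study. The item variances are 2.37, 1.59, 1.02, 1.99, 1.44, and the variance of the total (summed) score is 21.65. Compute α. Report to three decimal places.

Σσᵢ² = 2.37 + 1.59 + 1.02 + 1.99 + 1.44 = 8.41
α = (k/(k−1))·(1 − Σσᵢ²/total variance) = (5/4)·(1 − 8.41/21.65) = 0.764

α = 0.764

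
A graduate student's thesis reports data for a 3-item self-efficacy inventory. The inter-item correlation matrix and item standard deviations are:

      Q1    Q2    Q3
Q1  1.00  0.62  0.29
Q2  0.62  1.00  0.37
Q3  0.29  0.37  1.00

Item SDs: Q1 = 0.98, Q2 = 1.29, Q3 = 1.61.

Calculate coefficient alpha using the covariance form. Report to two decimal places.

Σσ²ᵢ = 0.98² + 1.29² + 1.61² = 5.2166
Covariances σ_ij = r_ij · s_i · s_j:
  σ(Q1,Q2) = 0.62 × 0.98 × 1.29 = 0.7838
  σ(Q1,Q3) = 0.29 × 0.98 × 1.61 = 0.4576
  σ(Q2,Q3) = 0.37 × 1.29 × 1.61 = 0.7685
σ²_T = Σσ²ᵢ + 2·Σσ_ij = 5.2166 + 2 × 2.0099 = 9.2364
α = (3/2)·(1 − 5.2166/9.2364) = 0.65

coefficient alpha = 0.65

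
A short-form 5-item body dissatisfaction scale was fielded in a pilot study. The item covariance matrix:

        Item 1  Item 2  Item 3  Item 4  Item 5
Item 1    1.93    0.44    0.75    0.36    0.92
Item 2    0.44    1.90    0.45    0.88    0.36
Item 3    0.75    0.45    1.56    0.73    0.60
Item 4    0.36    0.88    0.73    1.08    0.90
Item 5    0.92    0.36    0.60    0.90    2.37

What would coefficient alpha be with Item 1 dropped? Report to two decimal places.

coefficient alpha = 0.71

Remaining items: Item 2, Item 3, Item 4, Item 5 (k = 4).
Σσ²ᵢ = 1.90 + 1.56 + 1.08 + 2.37 = 6.91
σ²_T = 6.91 + 2 × 3.92 = 14.75
α (item deleted) = (4/3)·(1 − 6.91/14.75) = 0.71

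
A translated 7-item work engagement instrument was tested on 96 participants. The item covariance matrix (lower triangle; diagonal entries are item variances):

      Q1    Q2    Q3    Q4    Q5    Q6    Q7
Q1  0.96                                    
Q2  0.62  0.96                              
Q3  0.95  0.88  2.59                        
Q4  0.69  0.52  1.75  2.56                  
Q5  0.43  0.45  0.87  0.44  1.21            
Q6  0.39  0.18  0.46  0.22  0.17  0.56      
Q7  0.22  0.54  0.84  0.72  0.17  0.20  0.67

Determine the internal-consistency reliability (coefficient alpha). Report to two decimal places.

coefficient alpha = 0.83

ΣVar(i) = 0.96 + 0.96 + 2.59 + 2.56 + 1.21 + 0.56 + 0.67 = 9.51
Sum of off-diagonal covariances = 11.71
σ²_total = 9.51 + 2 × 11.71 = 32.93
α = (k/(k−1))·(1 − ΣVar(i)/σ²_total) = (7/6)·(1 − 9.51/32.93) = 0.83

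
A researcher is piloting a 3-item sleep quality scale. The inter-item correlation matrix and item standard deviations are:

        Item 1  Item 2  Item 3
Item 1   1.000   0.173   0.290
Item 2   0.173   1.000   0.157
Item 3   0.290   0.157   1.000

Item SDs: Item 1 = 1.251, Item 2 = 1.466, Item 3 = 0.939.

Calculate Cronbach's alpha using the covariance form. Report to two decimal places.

α = 0.41

Σσ²ᵢ = 1.251² + 1.466² + 0.939² = 4.5959
Covariances σ_ij = r_ij · s_i · s_j:
  σ(Item 1,Item 2) = 0.173 × 1.251 × 1.466 = 0.3173
  σ(Item 1,Item 3) = 0.290 × 1.251 × 0.939 = 0.3407
  σ(Item 2,Item 3) = 0.157 × 1.466 × 0.939 = 0.2161
σ²_T = Σσ²ᵢ + 2·Σσ_ij = 4.5959 + 2 × 0.8741 = 6.3441
α = (3/2)·(1 − 4.5959/6.3441) = 0.41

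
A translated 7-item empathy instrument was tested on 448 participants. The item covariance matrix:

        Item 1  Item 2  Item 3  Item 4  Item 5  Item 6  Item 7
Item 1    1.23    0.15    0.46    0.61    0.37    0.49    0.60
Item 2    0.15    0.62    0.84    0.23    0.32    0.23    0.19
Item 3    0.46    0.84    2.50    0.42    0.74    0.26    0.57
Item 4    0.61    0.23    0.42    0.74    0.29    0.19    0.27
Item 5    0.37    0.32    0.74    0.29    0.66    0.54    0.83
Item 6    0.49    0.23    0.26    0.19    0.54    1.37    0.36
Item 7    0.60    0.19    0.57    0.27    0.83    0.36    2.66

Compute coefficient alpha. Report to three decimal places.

α = 0.755

sum of item variances = 1.23 + 0.62 + 2.50 + 0.74 + 0.66 + 1.37 + 2.66 = 9.78
Sum of off-diagonal covariances = 8.96
Var(T) = 9.78 + 2 × 8.96 = 27.70
α = (k/(k−1))·(1 − sum of item variances/Var(T)) = (7/6)·(1 − 9.78/27.70) = 0.755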